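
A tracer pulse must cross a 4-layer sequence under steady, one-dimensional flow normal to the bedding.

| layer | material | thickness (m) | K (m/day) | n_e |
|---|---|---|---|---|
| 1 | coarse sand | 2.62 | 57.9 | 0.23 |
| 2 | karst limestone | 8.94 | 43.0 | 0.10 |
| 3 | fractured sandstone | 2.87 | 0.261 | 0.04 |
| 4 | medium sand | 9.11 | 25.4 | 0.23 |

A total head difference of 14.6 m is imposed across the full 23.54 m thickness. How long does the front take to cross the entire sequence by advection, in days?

With flow normal to the layers, continuity requires the same specific discharge q through every layer.
Σ(b_i/K_i) = 2.62/57.9 + 8.94/43.0 + 2.87/0.261 + 9.11/25.4 = 11.61 d.
q = Δh / Σ(b_i/K_i) = 14.6 / 11.61 = 1.258 m/day.
In each layer the seepage velocity is v_i = q/n_i, so the layer transit time is t_i = b_i·n_i / q:
  layer 1 (coarse sand): t_1 = 2.62 × 0.23 / 1.258 = 0.4791 d
  layer 2 (karst limestone): t_2 = 8.94 × 0.10 / 1.258 = 0.7108 d
  layer 3 (fractured sandstone): t_3 = 2.87 × 0.04 / 1.258 = 0.09127 d
  layer 4 (medium sand): t_4 = 9.11 × 0.23 / 1.258 = 1.666 d
Total t = Σ t_i = 2.947 days.

2.95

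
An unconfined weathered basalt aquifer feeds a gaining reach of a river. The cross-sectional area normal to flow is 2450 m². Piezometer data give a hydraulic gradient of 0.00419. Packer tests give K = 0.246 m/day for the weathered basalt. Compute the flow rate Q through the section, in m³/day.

2.53

Hydraulic gradient i = 0.00419.
Darcy's law: Q = K · A · i = 0.2460 × 2450 × 0.004190 = 2.525 m³/day.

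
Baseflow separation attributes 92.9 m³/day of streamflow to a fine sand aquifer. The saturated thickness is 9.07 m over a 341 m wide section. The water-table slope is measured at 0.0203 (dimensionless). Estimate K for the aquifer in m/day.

Cross-sectional area A = 341 × 9.07 = 3093 m².
Hydraulic gradient i = 0.0203.
From Q = K·A·i, K = Q / (A·i) = 92.9 / (3093 × 0.02030) = 1.480 m/day.

1.48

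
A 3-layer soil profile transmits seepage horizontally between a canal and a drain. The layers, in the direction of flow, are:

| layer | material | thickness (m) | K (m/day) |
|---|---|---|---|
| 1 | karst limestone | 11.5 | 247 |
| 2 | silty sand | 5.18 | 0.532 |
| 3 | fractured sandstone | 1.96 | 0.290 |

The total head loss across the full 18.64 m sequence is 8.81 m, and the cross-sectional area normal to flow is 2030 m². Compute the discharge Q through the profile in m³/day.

1080

Flow is perpendicular to layering, so the layers act in series and the equivalent K is the thickness-weighted harmonic mean.
Total thickness L = 11.5 + 5.18 + 1.96 = 18.64 m.
Σ(b_i/K_i) = 11.5/247 + 5.18/0.532 + 1.96/0.290 = 16.54 d.
K_eq = L / Σ(b_i/K_i) = 18.64 / 16.54 = 1.127 m/day.
Q = K_eq · A · (Δh/L) = 1.127 × 2030 × (8.81/18.64) = 1081 m³/day.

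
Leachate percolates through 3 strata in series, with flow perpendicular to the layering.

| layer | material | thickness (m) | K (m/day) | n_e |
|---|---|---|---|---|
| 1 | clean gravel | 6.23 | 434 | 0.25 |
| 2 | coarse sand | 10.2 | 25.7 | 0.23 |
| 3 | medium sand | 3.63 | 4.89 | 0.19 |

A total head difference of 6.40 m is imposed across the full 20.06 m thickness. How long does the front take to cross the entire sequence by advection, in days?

0.828

With flow normal to the layers, continuity requires the same specific discharge q through every layer.
Σ(b_i/K_i) = 6.23/434 + 10.2/25.7 + 3.63/4.89 = 1.154 d.
q = Δh / Σ(b_i/K_i) = 6.40 / 1.154 = 5.548 m/day.
In each layer the seepage velocity is v_i = q/n_i, so the layer transit time is t_i = b_i·n_i / q:
  layer 1 (clean gravel): t_1 = 6.23 × 0.25 / 5.548 = 0.2807 d
  layer 2 (coarse sand): t_2 = 10.2 × 0.23 / 5.548 = 0.4229 d
  layer 3 (medium sand): t_3 = 3.63 × 0.19 / 5.548 = 0.1243 d
Total t = Σ t_i = 0.8279 days.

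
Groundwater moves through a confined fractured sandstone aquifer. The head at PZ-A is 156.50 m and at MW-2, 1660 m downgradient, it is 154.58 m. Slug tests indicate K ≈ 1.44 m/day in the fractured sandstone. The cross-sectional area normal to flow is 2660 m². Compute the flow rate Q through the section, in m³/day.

4.43

Hydraulic gradient i = (156.50 − 154.58) / 1660 = 1.92 / 1660 = 0.001157.
Darcy's law: Q = K · A · i = 1.440 × 2660 × 0.001157 = 4.430 m³/day.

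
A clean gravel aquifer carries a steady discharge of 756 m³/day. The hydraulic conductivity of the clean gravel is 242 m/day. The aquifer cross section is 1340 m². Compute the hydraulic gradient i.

0.00233

From Q = K·A·i, i = Q / (K·A) = 756 / (242.0 × 1340) = 0.002331.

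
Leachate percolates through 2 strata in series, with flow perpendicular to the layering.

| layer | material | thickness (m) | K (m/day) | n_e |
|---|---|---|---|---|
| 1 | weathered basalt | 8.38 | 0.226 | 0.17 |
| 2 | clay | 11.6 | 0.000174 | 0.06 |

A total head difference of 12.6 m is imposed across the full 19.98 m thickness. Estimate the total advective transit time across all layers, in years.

With flow normal to the layers, continuity requires the same specific discharge q through every layer.
Σ(b_i/K_i) = 8.38/0.226 + 11.6/0.000174 = 66704 d.
q = Δh / Σ(b_i/K_i) = 12.6 / 66704 = 0.0001889 m/day.
In each layer the seepage velocity is v_i = q/n_i, so the layer transit time is t_i = b_i·n_i / q:
  layer 1 (weathered basalt): t_1 = 8.38 × 0.17 / 0.0001889 = 7542 d
  layer 2 (clay): t_2 = 11.6 × 0.06 / 0.0001889 = 3685 d
Total t = Σ t_i = 11226 days = 30.74 years.

30.7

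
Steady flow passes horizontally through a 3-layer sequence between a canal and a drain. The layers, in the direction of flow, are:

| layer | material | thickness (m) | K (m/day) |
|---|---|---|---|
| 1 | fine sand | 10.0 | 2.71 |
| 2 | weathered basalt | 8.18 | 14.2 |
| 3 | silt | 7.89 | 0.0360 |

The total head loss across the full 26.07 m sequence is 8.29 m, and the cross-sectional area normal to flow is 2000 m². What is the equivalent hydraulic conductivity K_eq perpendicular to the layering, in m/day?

Flow is perpendicular to layering, so the layers act in series and the equivalent K is the thickness-weighted harmonic mean.
Total thickness L = 10.0 + 8.18 + 7.89 = 26.07 m.
Σ(b_i/K_i) = 10.0/2.71 + 8.18/14.2 + 7.89/0.0360 = 223.4 d.
K_eq = L / Σ(b_i/K_i) = 26.07 / 223.4 = 0.1167 m/day.

0.117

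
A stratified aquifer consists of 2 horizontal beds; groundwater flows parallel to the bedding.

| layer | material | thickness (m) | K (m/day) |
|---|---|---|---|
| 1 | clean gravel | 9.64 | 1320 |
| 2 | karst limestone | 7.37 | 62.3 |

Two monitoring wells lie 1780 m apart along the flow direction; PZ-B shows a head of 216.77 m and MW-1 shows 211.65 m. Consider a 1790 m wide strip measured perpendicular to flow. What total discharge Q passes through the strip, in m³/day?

Flow is parallel to layering, so each bed carries its own Darcy discharge and the transmissivities add.
Σ(K_i·b_i) = 1320×9.64 + 62.3×7.37 = 13184 m²/day.
Hydraulic gradient i = (216.77 − 211.65) / 1780 = 5.12 / 1780 = 0.002876.
Q = Σ(K_i·b_i) · W · i = 13184 × 1790 × 0.002876 = 67881 m³/day.

67900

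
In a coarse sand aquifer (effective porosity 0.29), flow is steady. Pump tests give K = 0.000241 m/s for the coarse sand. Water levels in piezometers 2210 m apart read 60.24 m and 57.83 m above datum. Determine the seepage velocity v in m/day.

0.0783

Convert K: 0.000241 m/s × 86400 = 20.82 m/day.
Hydraulic gradient i = (60.24 − 57.83) / 2210 = 2.41 / 2210 = 0.001090.
Darcy flux q = K · i = 20.82 × 0.001090 = 0.02271 m/day.
Seepage velocity v = q / n_e = 0.02271 / 0.29 = 0.07830 m/day.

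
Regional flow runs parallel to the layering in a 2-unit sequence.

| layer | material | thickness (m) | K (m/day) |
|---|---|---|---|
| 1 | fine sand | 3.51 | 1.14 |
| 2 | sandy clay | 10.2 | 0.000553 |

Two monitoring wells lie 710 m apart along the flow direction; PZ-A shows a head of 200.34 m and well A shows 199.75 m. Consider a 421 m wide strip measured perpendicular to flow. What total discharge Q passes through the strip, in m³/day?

Flow is parallel to layering, so each bed carries its own Darcy discharge and the transmissivities add.
Σ(K_i·b_i) = 1.14×3.51 + 0.000553×10.2 = 4.007 m²/day.
Hydraulic gradient i = (200.34 − 199.75) / 710 = 0.59 / 710 = 0.0008310.
Q = Σ(K_i·b_i) · W · i = 4.007 × 421 × 0.0008310 = 1.402 m³/day.

1.40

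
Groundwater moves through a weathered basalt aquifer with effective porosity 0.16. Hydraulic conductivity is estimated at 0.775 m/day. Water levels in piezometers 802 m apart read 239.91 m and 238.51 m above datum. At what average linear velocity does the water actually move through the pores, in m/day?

0.00846

Hydraulic gradient i = (239.91 − 238.51) / 802 = 1.4 / 802 = 0.001746.
Darcy flux q = K · i = 0.7750 × 0.001746 = 0.001353 m/day.
Seepage velocity v = q / n_e = 0.001353 / 0.16 = 0.008455 m/day.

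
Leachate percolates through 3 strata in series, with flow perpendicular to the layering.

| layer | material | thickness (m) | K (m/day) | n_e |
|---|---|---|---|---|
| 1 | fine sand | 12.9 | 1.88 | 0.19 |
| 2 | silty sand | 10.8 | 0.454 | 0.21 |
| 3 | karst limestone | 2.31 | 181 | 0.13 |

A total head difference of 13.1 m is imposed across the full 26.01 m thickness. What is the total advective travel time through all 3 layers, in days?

11.7

With flow normal to the layers, continuity requires the same specific discharge q through every layer.
Σ(b_i/K_i) = 12.9/1.88 + 10.8/0.454 + 2.31/181 = 30.66 d.
q = Δh / Σ(b_i/K_i) = 13.1 / 30.66 = 0.4272 m/day.
In each layer the seepage velocity is v_i = q/n_i, so the layer transit time is t_i = b_i·n_i / q:
  layer 1 (fine sand): t_1 = 12.9 × 0.19 / 0.4272 = 5.737 d
  layer 2 (silty sand): t_2 = 10.8 × 0.21 / 0.4272 = 5.309 d
  layer 3 (karst limestone): t_3 = 2.31 × 0.13 / 0.4272 = 0.7029 d
Total t = Σ t_i = 11.75 days.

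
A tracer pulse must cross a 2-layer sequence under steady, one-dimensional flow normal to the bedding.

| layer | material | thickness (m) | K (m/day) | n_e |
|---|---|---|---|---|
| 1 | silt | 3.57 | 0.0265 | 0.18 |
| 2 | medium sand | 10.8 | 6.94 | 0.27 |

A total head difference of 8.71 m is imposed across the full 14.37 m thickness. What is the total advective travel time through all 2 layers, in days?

With flow normal to the layers, continuity requires the same specific discharge q through every layer.
Σ(b_i/K_i) = 3.57/0.0265 + 10.8/6.94 = 136.3 d.
q = Δh / Σ(b_i/K_i) = 8.71 / 136.3 = 0.06392 m/day.
In each layer the seepage velocity is v_i = q/n_i, so the layer transit time is t_i = b_i·n_i / q:
  layer 1 (silt): t_1 = 3.57 × 0.18 / 0.06392 = 10.05 d
  layer 2 (medium sand): t_2 = 10.8 × 0.27 / 0.06392 = 45.62 d
Total t = Σ t_i = 55.68 days.

55.7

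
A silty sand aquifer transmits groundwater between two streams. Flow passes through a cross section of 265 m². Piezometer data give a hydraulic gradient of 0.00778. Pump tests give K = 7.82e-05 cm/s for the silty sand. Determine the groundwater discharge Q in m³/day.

0.139

Convert K: 7.82e-05 cm/s × 864 = 0.06756 m/day.
Hydraulic gradient i = 0.00778.
Darcy's law: Q = K · A · i = 0.06756 × 265.0 × 0.007780 = 0.1393 m³/day.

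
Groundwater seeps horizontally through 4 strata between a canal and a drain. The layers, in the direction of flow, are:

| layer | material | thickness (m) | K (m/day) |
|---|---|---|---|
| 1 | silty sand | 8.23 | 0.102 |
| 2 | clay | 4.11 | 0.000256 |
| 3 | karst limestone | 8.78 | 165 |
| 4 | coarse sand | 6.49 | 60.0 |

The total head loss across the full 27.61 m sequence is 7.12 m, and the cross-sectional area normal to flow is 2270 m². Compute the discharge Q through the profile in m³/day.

1.00

Flow is perpendicular to layering, so the layers act in series and the equivalent K is the thickness-weighted harmonic mean.
Total thickness L = 8.23 + 4.11 + 8.78 + 6.49 = 27.61 m.
Σ(b_i/K_i) = 8.23/0.102 + 4.11/0.000256 + 8.78/165 + 6.49/60.0 = 16136 d.
K_eq = L / Σ(b_i/K_i) = 27.61 / 16136 = 0.001711 m/day.
Q = K_eq · A · (Δh/L) = 0.001711 × 2270 × (7.12/27.61) = 1.002 m³/day.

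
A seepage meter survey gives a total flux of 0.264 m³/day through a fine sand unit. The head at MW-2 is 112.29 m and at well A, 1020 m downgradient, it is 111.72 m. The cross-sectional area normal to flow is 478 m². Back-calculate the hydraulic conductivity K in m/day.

0.988

Hydraulic gradient i = (112.29 − 111.72) / 1020 = 0.57 / 1020 = 0.0005588.
From Q = K·A·i, K = Q / (A·i) = 0.264 / (478.0 × 0.0005588) = 0.9883 m/day.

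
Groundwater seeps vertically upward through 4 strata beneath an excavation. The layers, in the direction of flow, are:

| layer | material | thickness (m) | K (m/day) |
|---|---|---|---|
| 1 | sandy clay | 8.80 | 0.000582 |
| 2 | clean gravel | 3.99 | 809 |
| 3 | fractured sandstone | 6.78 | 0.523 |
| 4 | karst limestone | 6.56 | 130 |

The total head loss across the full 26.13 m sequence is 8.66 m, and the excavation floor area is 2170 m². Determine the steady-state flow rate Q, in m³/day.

Flow is perpendicular to layering, so the layers act in series and the equivalent K is the thickness-weighted harmonic mean.
Total thickness L = 8.80 + 3.99 + 6.78 + 6.56 = 26.13 m.
Σ(b_i/K_i) = 8.80/0.000582 + 3.99/809 + 6.78/0.523 + 6.56/130 = 15133 d.
K_eq = L / Σ(b_i/K_i) = 26.13 / 15133 = 0.001727 m/day.
Q = K_eq · A · (Δh/L) = 0.001727 × 2170 × (8.66/26.13) = 1.242 m³/day.

1.24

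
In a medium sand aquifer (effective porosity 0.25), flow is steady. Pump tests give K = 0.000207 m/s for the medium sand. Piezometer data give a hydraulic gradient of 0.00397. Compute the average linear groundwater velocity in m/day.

Convert K: 0.000207 m/s × 86400 = 17.88 m/day.
Hydraulic gradient i = 0.00397.
Darcy flux q = K · i = 17.88 × 0.003970 = 0.07100 m/day.
Seepage velocity v = q / n_e = 0.07100 / 0.25 = 0.2840 m/day.

0.284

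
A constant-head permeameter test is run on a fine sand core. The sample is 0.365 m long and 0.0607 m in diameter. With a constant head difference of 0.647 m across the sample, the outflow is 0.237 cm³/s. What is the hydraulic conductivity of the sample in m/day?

Cross-sectional area A = π·(d/2)² = π × (0.0607/2)² = 0.002894 m².
Convert discharge: 0.237 cm³/s = 2.370e-07 m³/s.
Darcy's law rearranged: K = Q·L / (A·Δh) = 2.370e-07 × 0.365 / (0.002894 × 0.647) = 4.620e-05 m/s = 3.992 m/day.

3.99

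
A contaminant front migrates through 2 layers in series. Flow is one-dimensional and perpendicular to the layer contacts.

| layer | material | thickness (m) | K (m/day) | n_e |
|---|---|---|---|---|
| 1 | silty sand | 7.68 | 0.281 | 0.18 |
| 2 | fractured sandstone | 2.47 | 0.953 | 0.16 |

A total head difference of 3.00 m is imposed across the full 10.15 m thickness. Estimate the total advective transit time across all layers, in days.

17.7

With flow normal to the layers, continuity requires the same specific discharge q through every layer.
Σ(b_i/K_i) = 7.68/0.281 + 2.47/0.953 = 29.92 d.
q = Δh / Σ(b_i/K_i) = 3.00 / 29.92 = 0.1003 m/day.
In each layer the seepage velocity is v_i = q/n_i, so the layer transit time is t_i = b_i·n_i / q:
  layer 1 (silty sand): t_1 = 7.68 × 0.18 / 0.1003 = 13.79 d
  layer 2 (fractured sandstone): t_2 = 2.47 × 0.16 / 0.1003 = 3.942 d
Total t = Σ t_i = 17.73 days.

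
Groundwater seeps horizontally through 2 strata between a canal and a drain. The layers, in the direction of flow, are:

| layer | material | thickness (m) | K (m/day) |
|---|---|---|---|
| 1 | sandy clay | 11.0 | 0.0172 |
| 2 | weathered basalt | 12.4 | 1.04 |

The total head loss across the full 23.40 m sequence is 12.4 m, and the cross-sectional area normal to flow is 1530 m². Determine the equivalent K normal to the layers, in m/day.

0.0359

Flow is perpendicular to layering, so the layers act in series and the equivalent K is the thickness-weighted harmonic mean.
Total thickness L = 11.0 + 12.4 = 23.40 m.
Σ(b_i/K_i) = 11.0/0.0172 + 12.4/1.04 = 651.5 d.
K_eq = L / Σ(b_i/K_i) = 23.40 / 651.5 = 0.03592 m/day.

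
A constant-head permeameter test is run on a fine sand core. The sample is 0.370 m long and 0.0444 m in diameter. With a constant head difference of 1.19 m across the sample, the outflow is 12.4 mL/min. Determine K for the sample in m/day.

3.59

Cross-sectional area A = π·(d/2)² = π × (0.0444/2)² = 0.001548 m².
Convert discharge: 12.4 mL/min = 2.067e-07 m³/s.
Darcy's law rearranged: K = Q·L / (A·Δh) = 2.067e-07 × 0.370 / (0.001548 × 1.19) = 4.150e-05 m/s = 3.586 m/day.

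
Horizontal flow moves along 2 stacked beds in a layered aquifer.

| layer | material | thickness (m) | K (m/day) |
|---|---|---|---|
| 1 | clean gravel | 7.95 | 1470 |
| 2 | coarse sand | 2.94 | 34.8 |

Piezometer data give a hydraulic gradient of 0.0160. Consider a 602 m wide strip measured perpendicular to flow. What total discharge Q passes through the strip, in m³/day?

Flow is parallel to layering, so each bed carries its own Darcy discharge and the transmissivities add.
Σ(K_i·b_i) = 1470×7.95 + 34.8×2.94 = 11789 m²/day.
Hydraulic gradient i = 0.0160.
Q = Σ(K_i·b_i) · W · i = 11789 × 602 × 0.01600 = 1.135e+05 m³/day.

114000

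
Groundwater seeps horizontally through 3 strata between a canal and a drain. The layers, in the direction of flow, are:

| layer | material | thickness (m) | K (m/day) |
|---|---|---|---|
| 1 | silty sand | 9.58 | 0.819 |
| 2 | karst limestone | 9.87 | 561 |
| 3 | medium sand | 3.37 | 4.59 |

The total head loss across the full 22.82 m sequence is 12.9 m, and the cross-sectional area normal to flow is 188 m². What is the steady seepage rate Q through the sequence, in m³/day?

Flow is perpendicular to layering, so the layers act in series and the equivalent K is the thickness-weighted harmonic mean.
Total thickness L = 9.58 + 9.87 + 3.37 = 22.82 m.
Σ(b_i/K_i) = 9.58/0.819 + 9.87/561 + 3.37/4.59 = 12.45 d.
K_eq = L / Σ(b_i/K_i) = 22.82 / 12.45 = 1.833 m/day.
Q = K_eq · A · (Δh/L) = 1.833 × 188 × (12.9/22.82) = 194.8 m³/day.

195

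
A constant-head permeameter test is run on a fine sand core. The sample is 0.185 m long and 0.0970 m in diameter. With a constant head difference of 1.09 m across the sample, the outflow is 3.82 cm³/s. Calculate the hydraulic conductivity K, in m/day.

Cross-sectional area A = π·(d/2)² = π × (0.0970/2)² = 0.007390 m².
Convert discharge: 3.82 cm³/s = 3.820e-06 m³/s.
Darcy's law rearranged: K = Q·L / (A·Δh) = 3.820e-06 × 0.185 / (0.007390 × 1.09) = 8.774e-05 m/s = 7.580 m/day.

7.58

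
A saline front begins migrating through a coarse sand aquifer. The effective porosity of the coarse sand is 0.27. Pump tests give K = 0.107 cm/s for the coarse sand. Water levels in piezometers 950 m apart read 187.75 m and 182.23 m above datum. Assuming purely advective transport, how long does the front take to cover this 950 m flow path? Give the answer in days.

478

Convert K: 0.107 cm/s × 864 = 92.45 m/day.
Hydraulic gradient i = (187.75 − 182.23) / 950 = 5.52 / 950 = 0.005811.
Darcy flux q = K · i = 92.45 × 0.005811 = 0.5372 m/day.
Seepage velocity v = q / n_e = 0.5372 / 0.27 = 1.990 m/day.
Travel time t = L / v = 950 / 1.990 = 477.5 days.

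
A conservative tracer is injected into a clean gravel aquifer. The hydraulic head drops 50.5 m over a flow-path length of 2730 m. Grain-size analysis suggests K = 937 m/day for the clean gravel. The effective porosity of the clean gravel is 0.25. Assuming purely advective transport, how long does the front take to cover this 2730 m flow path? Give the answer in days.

39.4

Hydraulic gradient i = Δh / L = 50.5 / 2730 = 0.01850.
Darcy flux q = K · i = 937.0 × 0.01850 = 17.33 m/day.
Seepage velocity v = q / n_e = 17.33 / 0.25 = 69.33 m/day.
Travel time t = L / v = 2730 / 69.33 = 39.38 days.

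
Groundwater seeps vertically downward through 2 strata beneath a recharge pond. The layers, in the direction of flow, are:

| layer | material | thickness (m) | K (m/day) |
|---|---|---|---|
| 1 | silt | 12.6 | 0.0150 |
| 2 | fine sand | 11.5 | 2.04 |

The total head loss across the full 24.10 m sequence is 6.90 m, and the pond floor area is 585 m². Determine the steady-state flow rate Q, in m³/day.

Flow is perpendicular to layering, so the layers act in series and the equivalent K is the thickness-weighted harmonic mean.
Total thickness L = 12.6 + 11.5 = 24.10 m.
Σ(b_i/K_i) = 12.6/0.0150 + 11.5/2.04 = 845.6 d.
K_eq = L / Σ(b_i/K_i) = 24.10 / 845.6 = 0.02850 m/day.
Q = K_eq · A · (Δh/L) = 0.02850 × 585 × (6.90/24.10) = 4.773 m³/day.

4.77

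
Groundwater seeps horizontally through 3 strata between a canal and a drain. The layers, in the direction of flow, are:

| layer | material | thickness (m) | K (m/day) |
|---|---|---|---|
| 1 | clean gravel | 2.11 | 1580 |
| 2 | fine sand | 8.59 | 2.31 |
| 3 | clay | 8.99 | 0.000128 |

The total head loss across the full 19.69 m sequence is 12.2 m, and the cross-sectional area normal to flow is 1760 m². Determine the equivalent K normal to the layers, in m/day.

Flow is perpendicular to layering, so the layers act in series and the equivalent K is the thickness-weighted harmonic mean.
Total thickness L = 2.11 + 8.59 + 8.99 = 19.69 m.
Σ(b_i/K_i) = 2.11/1580 + 8.59/2.31 + 8.99/0.000128 = 70238 d.
K_eq = L / Σ(b_i/K_i) = 19.69 / 70238 = 0.0002803 m/day.

0.000280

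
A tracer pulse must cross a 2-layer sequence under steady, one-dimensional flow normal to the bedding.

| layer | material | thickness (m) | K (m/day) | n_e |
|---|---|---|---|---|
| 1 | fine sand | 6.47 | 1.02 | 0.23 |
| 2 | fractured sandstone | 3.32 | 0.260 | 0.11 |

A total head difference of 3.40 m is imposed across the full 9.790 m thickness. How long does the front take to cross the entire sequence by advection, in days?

10.4

With flow normal to the layers, continuity requires the same specific discharge q through every layer.
Σ(b_i/K_i) = 6.47/1.02 + 3.32/0.260 = 19.11 d.
q = Δh / Σ(b_i/K_i) = 3.40 / 19.11 = 0.1779 m/day.
In each layer the seepage velocity is v_i = q/n_i, so the layer transit time is t_i = b_i·n_i / q:
  layer 1 (fine sand): t_1 = 6.47 × 0.23 / 0.1779 = 8.365 d
  layer 2 (fractured sandstone): t_2 = 3.32 × 0.11 / 0.1779 = 2.053 d
Total t = Σ t_i = 10.42 days.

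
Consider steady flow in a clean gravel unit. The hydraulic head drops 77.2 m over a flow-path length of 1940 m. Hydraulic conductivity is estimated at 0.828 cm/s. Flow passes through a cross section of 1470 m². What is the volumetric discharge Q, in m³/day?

41800

Convert K: 0.828 cm/s × 864 = 715.4 m/day.
Hydraulic gradient i = Δh / L = 77.2 / 1940 = 0.03979.
Darcy's law: Q = K · A · i = 715.4 × 1470 × 0.03979 = 41848 m³/day.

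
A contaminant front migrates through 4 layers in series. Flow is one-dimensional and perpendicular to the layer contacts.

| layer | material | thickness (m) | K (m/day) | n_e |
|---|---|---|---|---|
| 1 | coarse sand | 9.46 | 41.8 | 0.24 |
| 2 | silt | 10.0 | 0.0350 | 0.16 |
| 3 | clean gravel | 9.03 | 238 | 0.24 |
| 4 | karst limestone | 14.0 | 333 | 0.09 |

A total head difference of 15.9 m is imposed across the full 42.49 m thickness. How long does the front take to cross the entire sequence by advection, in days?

With flow normal to the layers, continuity requires the same specific discharge q through every layer.
Σ(b_i/K_i) = 9.46/41.8 + 10.0/0.0350 + 9.03/238 + 14.0/333 = 286.0 d.
q = Δh / Σ(b_i/K_i) = 15.9 / 286.0 = 0.05559 m/day.
In each layer the seepage velocity is v_i = q/n_i, so the layer transit time is t_i = b_i·n_i / q:
  layer 1 (coarse sand): t_1 = 9.46 × 0.24 / 0.05559 = 40.84 d
  layer 2 (silt): t_2 = 10.0 × 0.16 / 0.05559 = 28.78 d
  layer 3 (clean gravel): t_3 = 9.03 × 0.24 / 0.05559 = 38.99 d
  layer 4 (karst limestone): t_4 = 14.0 × 0.09 / 0.05559 = 22.67 d
Total t = Σ t_i = 131.3 days.

131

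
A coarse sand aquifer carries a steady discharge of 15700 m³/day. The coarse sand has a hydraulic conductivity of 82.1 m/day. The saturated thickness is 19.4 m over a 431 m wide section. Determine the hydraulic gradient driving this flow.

Cross-sectional area A = 431 × 19.4 = 8361 m².
From Q = K·A·i, i = Q / (K·A) = 15700 / (82.10 × 8361) = 0.02287.

0.0229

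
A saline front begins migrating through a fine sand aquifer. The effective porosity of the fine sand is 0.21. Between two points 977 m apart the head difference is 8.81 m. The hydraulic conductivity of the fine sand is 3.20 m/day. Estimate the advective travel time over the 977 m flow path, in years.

19.5

Hydraulic gradient i = Δh / L = 8.81 / 977 = 0.009017.
Darcy flux q = K · i = 3.200 × 0.009017 = 0.02886 m/day.
Seepage velocity v = q / n_e = 0.02886 / 0.21 = 0.1374 m/day.
Travel time t = L / v = 977 / 0.1374 = 7110 days = 19.47 years.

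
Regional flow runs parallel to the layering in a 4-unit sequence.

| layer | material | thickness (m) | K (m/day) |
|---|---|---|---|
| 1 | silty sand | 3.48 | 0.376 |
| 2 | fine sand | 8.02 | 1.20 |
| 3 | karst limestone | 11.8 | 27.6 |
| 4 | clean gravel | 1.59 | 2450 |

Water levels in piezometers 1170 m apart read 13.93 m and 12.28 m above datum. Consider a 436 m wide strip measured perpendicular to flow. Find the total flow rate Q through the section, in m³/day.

2600

Flow is parallel to layering, so each bed carries its own Darcy discharge and the transmissivities add.
Σ(K_i·b_i) = 0.376×3.48 + 1.20×8.02 + 27.6×11.8 + 2450×1.59 = 4232 m²/day.
Hydraulic gradient i = (13.93 − 12.28) / 1170 = 1.65 / 1170 = 0.001410.
Q = Σ(K_i·b_i) · W · i = 4232 × 436 × 0.001410 = 2602 m³/day.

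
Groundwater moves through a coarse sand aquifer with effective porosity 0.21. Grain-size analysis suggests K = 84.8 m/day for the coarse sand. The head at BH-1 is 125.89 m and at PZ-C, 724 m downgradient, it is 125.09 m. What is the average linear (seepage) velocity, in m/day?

0.446

Hydraulic gradient i = (125.89 − 125.09) / 724 = 0.8 / 724 = 0.001105.
Darcy flux q = K · i = 84.80 × 0.001105 = 0.09370 m/day.
Seepage velocity v = q / n_e = 0.09370 / 0.21 = 0.4462 m/day.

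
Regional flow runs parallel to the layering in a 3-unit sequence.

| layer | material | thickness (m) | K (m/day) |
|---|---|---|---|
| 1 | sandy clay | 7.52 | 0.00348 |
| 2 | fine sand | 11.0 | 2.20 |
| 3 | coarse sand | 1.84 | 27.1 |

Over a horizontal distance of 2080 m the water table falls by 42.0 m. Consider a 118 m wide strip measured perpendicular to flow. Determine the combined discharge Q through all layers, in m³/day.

Flow is parallel to layering, so each bed carries its own Darcy discharge and the transmissivities add.
Σ(K_i·b_i) = 0.00348×7.52 + 2.20×11.0 + 27.1×1.84 = 74.09 m²/day.
Hydraulic gradient i = Δh / L = 42.0 / 2080 = 0.02019.
Q = Σ(K_i·b_i) · W · i = 74.09 × 118 × 0.02019 = 176.5 m³/day.

177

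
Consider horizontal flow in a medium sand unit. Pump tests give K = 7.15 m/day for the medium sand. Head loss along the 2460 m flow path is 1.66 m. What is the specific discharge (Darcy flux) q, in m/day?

Hydraulic gradient i = Δh / L = 1.66 / 2460 = 0.0006748.
Specific discharge q = K · i = 7.150 × 0.0006748 = 0.004825 m/day.

0.00482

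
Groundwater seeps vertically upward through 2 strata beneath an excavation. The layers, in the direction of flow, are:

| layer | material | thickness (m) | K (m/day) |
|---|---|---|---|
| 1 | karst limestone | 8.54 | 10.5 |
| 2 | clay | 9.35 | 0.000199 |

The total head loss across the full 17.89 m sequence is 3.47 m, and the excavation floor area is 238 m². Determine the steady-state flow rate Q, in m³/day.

0.0176

Flow is perpendicular to layering, so the layers act in series and the equivalent K is the thickness-weighted harmonic mean.
Total thickness L = 8.54 + 9.35 = 17.89 m.
Σ(b_i/K_i) = 8.54/10.5 + 9.35/0.000199 = 46986 d.
K_eq = L / Σ(b_i/K_i) = 17.89 / 46986 = 0.0003808 m/day.
Q = K_eq · A · (Δh/L) = 0.0003808 × 238 × (3.47/17.89) = 0.01758 m³/day.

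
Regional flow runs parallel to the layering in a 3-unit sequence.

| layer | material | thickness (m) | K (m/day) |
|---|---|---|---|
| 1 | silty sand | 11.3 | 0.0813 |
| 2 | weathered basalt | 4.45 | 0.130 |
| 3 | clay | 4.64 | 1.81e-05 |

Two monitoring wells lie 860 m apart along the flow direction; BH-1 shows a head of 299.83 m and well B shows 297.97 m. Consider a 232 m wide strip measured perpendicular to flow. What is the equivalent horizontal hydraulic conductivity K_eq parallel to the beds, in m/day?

Flow is parallel to layering, so each bed carries its own Darcy discharge and the transmissivities add.
Σ(K_i·b_i) = 0.0813×11.3 + 0.130×4.45 + 1.81e-05×4.64 = 1.497 m²/day.
Total thickness b = 20.39 m, so K_eq = Σ(K_i·b_i)/b = 0.07343 m/day.

0.0734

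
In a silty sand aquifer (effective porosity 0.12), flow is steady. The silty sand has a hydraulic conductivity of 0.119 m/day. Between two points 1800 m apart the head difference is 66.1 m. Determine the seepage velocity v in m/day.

0.0364

Hydraulic gradient i = Δh / L = 66.1 / 1800 = 0.03672.
Darcy flux q = K · i = 0.1190 × 0.03672 = 0.004370 m/day.
Seepage velocity v = q / n_e = 0.004370 / 0.12 = 0.03642 m/day.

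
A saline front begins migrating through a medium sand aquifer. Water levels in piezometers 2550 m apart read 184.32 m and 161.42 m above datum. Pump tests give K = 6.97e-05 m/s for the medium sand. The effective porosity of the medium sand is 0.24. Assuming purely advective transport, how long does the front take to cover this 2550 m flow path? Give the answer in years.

Convert K: 6.97e-05 m/s × 86400 = 6.022 m/day.
Hydraulic gradient i = (184.32 − 161.42) / 2550 = 22.9 / 2550 = 0.008980.
Darcy flux q = K · i = 6.022 × 0.008980 = 0.05408 m/day.
Seepage velocity v = q / n_e = 0.05408 / 0.24 = 0.2253 m/day.
Travel time t = L / v = 2550 / 0.2253 = 11316 days = 30.98 years.

31.0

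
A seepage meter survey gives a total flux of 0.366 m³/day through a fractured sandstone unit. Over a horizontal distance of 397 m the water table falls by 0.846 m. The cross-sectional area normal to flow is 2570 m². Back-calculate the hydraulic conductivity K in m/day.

Hydraulic gradient i = Δh / L = 0.846 / 397 = 0.002131.
From Q = K·A·i, K = Q / (A·i) = 0.366 / (2570 × 0.002131) = 0.06683 m/day.

0.0668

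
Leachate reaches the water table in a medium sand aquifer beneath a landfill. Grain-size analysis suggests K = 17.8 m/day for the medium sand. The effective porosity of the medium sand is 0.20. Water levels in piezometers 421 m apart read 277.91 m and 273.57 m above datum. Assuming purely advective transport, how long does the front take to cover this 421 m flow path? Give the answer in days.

459

Hydraulic gradient i = (277.91 − 273.57) / 421 = 4.34 / 421 = 0.01031.
Darcy flux q = K · i = 17.80 × 0.01031 = 0.1835 m/day.
Seepage velocity v = q / n_e = 0.1835 / 0.20 = 0.9175 m/day.
Travel time t = L / v = 421 / 0.9175 = 458.9 days.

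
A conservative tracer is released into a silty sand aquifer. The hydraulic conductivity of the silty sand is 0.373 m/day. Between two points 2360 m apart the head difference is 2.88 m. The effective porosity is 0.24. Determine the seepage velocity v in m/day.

Hydraulic gradient i = Δh / L = 2.88 / 2360 = 0.001220.
Darcy flux q = K · i = 0.3730 × 0.001220 = 0.0004552 m/day.
Seepage velocity v = q / n_e = 0.0004552 / 0.24 = 0.001897 m/day.

0.00190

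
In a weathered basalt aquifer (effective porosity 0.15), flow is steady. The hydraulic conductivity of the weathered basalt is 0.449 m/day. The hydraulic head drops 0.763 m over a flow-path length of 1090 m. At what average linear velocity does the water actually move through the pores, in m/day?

0.00210

Hydraulic gradient i = Δh / L = 0.763 / 1090 = 0.0007000.
Darcy flux q = K · i = 0.4490 × 0.0007000 = 0.0003143 m/day.
Seepage velocity v = q / n_e = 0.0003143 / 0.15 = 0.002095 m/day.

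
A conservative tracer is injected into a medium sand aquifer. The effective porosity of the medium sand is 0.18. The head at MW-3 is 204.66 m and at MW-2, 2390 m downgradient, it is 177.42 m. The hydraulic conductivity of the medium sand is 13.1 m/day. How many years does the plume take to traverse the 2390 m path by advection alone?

7.89

Hydraulic gradient i = (204.66 − 177.42) / 2390 = 27.24 / 2390 = 0.01140.
Darcy flux q = K · i = 13.10 × 0.01140 = 0.1493 m/day.
Seepage velocity v = q / n_e = 0.1493 / 0.18 = 0.8295 m/day.
Travel time t = L / v = 2390 / 0.8295 = 2881 days = 7.889 years.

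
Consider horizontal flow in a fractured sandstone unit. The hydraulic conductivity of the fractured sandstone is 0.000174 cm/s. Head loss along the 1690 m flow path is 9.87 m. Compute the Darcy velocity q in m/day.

0.000878

Convert K: 0.000174 cm/s × 864 = 0.1503 m/day.
Hydraulic gradient i = Δh / L = 9.87 / 1690 = 0.005840.
Specific discharge q = K · i = 0.1503 × 0.005840 = 0.0008780 m/day.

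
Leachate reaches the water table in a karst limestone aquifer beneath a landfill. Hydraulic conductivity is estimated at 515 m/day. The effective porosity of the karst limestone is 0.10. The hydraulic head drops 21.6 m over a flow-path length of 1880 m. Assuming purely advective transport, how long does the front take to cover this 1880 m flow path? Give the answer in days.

Hydraulic gradient i = Δh / L = 21.6 / 1880 = 0.01149.
Darcy flux q = K · i = 515.0 × 0.01149 = 5.917 m/day.
Seepage velocity v = q / n_e = 5.917 / 0.10 = 59.17 m/day.
Travel time t = L / v = 1880 / 59.17 = 31.77 days.

31.8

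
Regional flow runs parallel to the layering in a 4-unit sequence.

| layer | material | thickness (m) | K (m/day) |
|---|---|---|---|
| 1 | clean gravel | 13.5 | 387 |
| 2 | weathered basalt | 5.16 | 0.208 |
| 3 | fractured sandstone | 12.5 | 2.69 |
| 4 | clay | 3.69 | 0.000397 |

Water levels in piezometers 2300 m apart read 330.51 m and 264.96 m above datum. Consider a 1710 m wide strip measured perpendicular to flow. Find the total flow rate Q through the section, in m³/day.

Flow is parallel to layering, so each bed carries its own Darcy discharge and the transmissivities add.
Σ(K_i·b_i) = 387×13.5 + 0.208×5.16 + 2.69×12.5 + 0.000397×3.69 = 5259 m²/day.
Hydraulic gradient i = (330.51 − 264.96) / 2300 = 65.55 / 2300 = 0.02850.
Q = Σ(K_i·b_i) · W · i = 5259 × 1710 × 0.02850 = 2.563e+05 m³/day.

256000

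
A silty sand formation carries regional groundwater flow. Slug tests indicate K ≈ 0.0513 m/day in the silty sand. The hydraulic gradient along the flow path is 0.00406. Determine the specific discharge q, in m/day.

0.000208

Hydraulic gradient i = 0.00406.
Specific discharge q = K · i = 0.05130 × 0.004060 = 0.0002083 m/day.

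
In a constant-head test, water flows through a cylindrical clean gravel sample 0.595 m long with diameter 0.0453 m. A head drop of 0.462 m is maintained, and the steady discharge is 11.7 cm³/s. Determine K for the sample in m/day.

Cross-sectional area A = π·(d/2)² = π × (0.0453/2)² = 0.001612 m².
Convert discharge: 11.7 cm³/s = 1.170e-05 m³/s.
Darcy's law rearranged: K = Q·L / (A·Δh) = 1.170e-05 × 0.595 / (0.001612 × 0.462) = 0.009349 m/s = 807.8 m/day.

808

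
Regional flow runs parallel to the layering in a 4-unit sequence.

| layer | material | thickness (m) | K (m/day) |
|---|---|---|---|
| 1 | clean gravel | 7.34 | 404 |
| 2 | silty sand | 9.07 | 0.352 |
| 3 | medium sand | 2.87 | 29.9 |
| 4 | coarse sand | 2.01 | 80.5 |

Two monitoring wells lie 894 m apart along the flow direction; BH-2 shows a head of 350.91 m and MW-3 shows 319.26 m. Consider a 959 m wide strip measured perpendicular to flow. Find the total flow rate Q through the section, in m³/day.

109000

Flow is parallel to layering, so each bed carries its own Darcy discharge and the transmissivities add.
Σ(K_i·b_i) = 404×7.34 + 0.352×9.07 + 29.9×2.87 + 80.5×2.01 = 3216 m²/day.
Hydraulic gradient i = (350.91 − 319.26) / 894 = 31.65 / 894 = 0.03540.
Q = Σ(K_i·b_i) · W · i = 3216 × 959 × 0.03540 = 1.092e+05 m³/day.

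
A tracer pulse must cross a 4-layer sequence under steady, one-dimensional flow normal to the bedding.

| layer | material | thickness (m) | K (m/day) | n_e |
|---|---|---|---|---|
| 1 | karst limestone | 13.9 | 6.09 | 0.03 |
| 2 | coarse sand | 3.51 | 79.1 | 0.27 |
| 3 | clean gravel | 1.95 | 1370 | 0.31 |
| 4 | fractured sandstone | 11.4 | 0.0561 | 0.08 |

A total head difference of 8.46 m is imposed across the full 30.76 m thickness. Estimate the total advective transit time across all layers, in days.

70.0

With flow normal to the layers, continuity requires the same specific discharge q through every layer.
Σ(b_i/K_i) = 13.9/6.09 + 3.51/79.1 + 1.95/1370 + 11.4/0.0561 = 205.5 d.
q = Δh / Σ(b_i/K_i) = 8.46 / 205.5 = 0.04116 m/day.
In each layer the seepage velocity is v_i = q/n_i, so the layer transit time is t_i = b_i·n_i / q:
  layer 1 (karst limestone): t_1 = 13.9 × 0.03 / 0.04116 = 10.13 d
  layer 2 (coarse sand): t_2 = 3.51 × 0.27 / 0.04116 = 23.02 d
  layer 3 (clean gravel): t_3 = 1.95 × 0.31 / 0.04116 = 14.69 d
  layer 4 (fractured sandstone): t_4 = 11.4 × 0.08 / 0.04116 = 22.16 d
Total t = Σ t_i = 70.00 days.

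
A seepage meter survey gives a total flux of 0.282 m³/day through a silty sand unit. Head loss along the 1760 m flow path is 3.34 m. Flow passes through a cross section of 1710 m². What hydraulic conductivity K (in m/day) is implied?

0.0869

Hydraulic gradient i = Δh / L = 3.34 / 1760 = 0.001898.
From Q = K·A·i, K = Q / (A·i) = 0.282 / (1710 × 0.001898) = 0.08690 m/day.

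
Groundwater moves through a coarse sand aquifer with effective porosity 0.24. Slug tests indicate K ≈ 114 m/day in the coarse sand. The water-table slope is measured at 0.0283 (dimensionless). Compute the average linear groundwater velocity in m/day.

Hydraulic gradient i = 0.0283.
Darcy flux q = K · i = 114.0 × 0.02830 = 3.226 m/day.
Seepage velocity v = q / n_e = 3.226 / 0.24 = 13.44 m/day.

13.4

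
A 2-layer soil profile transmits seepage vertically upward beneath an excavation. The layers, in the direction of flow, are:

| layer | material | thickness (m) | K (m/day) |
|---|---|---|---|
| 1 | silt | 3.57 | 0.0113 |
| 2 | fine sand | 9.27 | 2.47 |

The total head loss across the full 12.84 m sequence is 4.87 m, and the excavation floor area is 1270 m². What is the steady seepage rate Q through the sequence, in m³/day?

Flow is perpendicular to layering, so the layers act in series and the equivalent K is the thickness-weighted harmonic mean.
Total thickness L = 3.57 + 9.27 = 12.84 m.
Σ(b_i/K_i) = 3.57/0.0113 + 9.27/2.47 = 319.7 d.
K_eq = L / Σ(b_i/K_i) = 12.84 / 319.7 = 0.04016 m/day.
Q = K_eq · A · (Δh/L) = 0.04016 × 1270 × (4.87/12.84) = 19.35 m³/day.

19.3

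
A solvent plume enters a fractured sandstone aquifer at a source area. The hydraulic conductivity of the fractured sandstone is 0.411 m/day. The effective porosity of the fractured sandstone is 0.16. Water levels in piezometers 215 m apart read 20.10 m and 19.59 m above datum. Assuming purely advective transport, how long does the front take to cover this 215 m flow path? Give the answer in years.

Hydraulic gradient i = (20.10 − 19.59) / 215 = 0.51 / 215 = 0.002372.
Darcy flux q = K · i = 0.4110 × 0.002372 = 0.0009749 m/day.
Seepage velocity v = q / n_e = 0.0009749 / 0.16 = 0.006093 m/day.
Travel time t = L / v = 215 / 0.006093 = 35285 days = 96.60 years.

96.6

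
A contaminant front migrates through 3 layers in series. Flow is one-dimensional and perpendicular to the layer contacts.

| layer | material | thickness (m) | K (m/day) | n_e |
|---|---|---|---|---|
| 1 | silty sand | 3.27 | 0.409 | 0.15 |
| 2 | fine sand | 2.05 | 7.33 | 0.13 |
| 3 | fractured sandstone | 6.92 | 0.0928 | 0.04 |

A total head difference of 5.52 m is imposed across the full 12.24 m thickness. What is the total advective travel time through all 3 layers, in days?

15.5

With flow normal to the layers, continuity requires the same specific discharge q through every layer.
Σ(b_i/K_i) = 3.27/0.409 + 2.05/7.33 + 6.92/0.0928 = 82.84 d.
q = Δh / Σ(b_i/K_i) = 5.52 / 82.84 = 0.06663 m/day.
In each layer the seepage velocity is v_i = q/n_i, so the layer transit time is t_i = b_i·n_i / q:
  layer 1 (silty sand): t_1 = 3.27 × 0.15 / 0.06663 = 7.361 d
  layer 2 (fine sand): t_2 = 2.05 × 0.13 / 0.06663 = 4.000 d
  layer 3 (fractured sandstone): t_3 = 6.92 × 0.04 / 0.06663 = 4.154 d
Total t = Σ t_i = 15.52 days.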